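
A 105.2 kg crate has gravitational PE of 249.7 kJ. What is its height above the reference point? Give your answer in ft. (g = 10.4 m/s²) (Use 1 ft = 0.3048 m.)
Convert to SI: m = 105.2 kg, PE = 249700 J
h = PE/(mg) = 249700/(105.2·10.4) = 228.228 m = 748.8 ft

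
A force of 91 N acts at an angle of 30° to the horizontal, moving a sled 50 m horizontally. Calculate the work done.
W = F·d·cosθ = (91)(50)cos(30°) = 3940 J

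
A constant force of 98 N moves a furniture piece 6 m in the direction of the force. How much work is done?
W = F·d = (98)(6) = 588.0 J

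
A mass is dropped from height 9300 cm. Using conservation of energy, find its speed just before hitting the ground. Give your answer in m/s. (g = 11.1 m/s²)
Convert to SI: h = 93.0 m
mgh = ½mv² ⇒ v = √(2gh) = √(2·11.1·93.0) = 45.44 m/s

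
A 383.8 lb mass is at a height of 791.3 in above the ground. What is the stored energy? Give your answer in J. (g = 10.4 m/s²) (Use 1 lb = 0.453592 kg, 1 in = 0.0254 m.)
Convert to SI: m = 174.089 kg, h = 20.099 m
PE = mgh = (174.089)(10.4)(20.099) = 36390 J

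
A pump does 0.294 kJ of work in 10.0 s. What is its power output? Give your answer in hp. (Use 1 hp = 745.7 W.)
Convert to SI: W = 294.0 J, t = 10.0 s
P = W/t = 294.0/10.0 = 29.4 W = 0.03943 hp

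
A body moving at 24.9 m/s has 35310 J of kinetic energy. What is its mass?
m = 2·KE/v² = 2·35310/(24.9)² = 113.9 kg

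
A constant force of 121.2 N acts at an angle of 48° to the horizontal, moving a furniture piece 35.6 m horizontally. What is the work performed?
W = F·d·cosθ = (121.2)(35.6)cos(48°) = 2887 J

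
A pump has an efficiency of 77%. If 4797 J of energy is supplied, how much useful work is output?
W_out = η·W_in = 0.77·4797 = 3693.69 J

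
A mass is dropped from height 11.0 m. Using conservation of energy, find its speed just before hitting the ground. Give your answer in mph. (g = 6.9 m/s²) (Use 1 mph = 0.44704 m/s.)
mgh = ½mv² ⇒ v = √(2gh) = √(2·6.9·11.0) = 12.3207 m/s = 27.56 mph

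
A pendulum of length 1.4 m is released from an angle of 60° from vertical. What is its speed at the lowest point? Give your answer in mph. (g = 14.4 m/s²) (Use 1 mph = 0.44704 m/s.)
h = L(1 − cosθ) = 1.4(1 − cos60°) = 0.7 m
v = √(2gh) = √(2·14.4·0.7) = 4.48999 m/s = 10.04 mph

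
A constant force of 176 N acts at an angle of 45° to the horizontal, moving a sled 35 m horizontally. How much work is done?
W = F·d·cosθ = (176)(35)cos(45°) = 4356 J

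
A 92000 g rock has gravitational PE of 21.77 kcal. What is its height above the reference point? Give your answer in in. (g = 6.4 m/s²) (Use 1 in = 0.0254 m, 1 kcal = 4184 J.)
Convert to SI: m = 92.0 kg, PE = 91085.7 J
h = PE/(mg) = 91085.7/(92.0·6.4) = 154.697 m = 6090 in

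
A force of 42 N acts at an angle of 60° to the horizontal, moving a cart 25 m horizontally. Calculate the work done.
W = F·d·cosθ = (42)(25)cos(60°) = 525.0 J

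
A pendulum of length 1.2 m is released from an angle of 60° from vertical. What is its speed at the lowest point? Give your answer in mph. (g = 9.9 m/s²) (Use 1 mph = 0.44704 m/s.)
h = L(1 − cosθ) = 1.2(1 − cos60°) = 0.6 m
v = √(2gh) = √(2·9.9·0.6) = 3.44674 m/s = 7.71 mph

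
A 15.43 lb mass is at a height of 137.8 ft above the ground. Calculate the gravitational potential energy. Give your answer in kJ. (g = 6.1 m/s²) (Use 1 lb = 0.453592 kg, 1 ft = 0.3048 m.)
Convert to SI: m = 6.99892 kg, h = 42.0014 m
PE = mgh = (6.99892)(6.1)(42.0014) = 1793.19 J = 1.793 kJ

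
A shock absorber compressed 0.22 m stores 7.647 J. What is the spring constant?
k = 2·PE/x² = 2·7.647/(0.22)² = 316.0 N/m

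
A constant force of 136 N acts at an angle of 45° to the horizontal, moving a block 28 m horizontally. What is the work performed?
W = F·d·cosθ = (136)(28)cos(45°) = 2693 J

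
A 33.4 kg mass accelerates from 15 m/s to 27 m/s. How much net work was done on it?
W = ΔKE = ½m(v₂² − v₁²) = ½(33.4)(27² − 15²) = 8416.8 J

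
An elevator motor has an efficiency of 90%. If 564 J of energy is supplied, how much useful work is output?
W_out = η·W_in = 0.9·564 = 507.6 J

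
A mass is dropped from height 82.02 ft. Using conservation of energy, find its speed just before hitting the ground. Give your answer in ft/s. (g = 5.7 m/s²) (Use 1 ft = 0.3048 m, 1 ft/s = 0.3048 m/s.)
Convert to SI: h = 24.9997 m
mgh = ½mv² ⇒ v = √(2gh) = √(2·5.7·24.9997) = 16.8818 m/s = 55.39 ft/s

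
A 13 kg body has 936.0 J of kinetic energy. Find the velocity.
v = √(2·KE/m) = √(2·936.0/13) = 12.0 m/s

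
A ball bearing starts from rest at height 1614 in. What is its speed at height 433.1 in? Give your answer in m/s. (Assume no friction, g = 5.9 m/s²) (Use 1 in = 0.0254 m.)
Convert to SI: h₁−h₂ = 29.9949 m
mgh₁ = mgh₂ + ½mv² ⇒ v = √(2g(h₁−h₂)) = √(2·5.9·29.9949) = 18.81 m/s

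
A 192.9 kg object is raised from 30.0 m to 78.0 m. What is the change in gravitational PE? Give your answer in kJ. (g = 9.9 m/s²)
ΔPE = mgΔh = (192.9)(9.9)(48.0) = 91666.1 J = 91.67 kJ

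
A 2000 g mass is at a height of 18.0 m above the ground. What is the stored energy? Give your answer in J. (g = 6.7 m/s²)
Convert to SI: m = 2.0 kg, h = 18.0 m
PE = mgh = (2.0)(6.7)(18.0) = 241.2 J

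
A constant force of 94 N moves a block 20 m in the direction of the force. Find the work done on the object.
W = F·d = (94)(20) = 1880 J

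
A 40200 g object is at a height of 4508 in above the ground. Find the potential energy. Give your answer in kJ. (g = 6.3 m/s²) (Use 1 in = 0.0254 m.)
Convert to SI: m = 40.2 kg, h = 114.503 m
PE = mgh = (40.2)(6.3)(114.503) = 28999.1 J = 29.0 kJ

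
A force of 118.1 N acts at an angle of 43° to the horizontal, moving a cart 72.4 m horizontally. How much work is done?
W = F·d·cosθ = (118.1)(72.4)cos(43°) = 6253 J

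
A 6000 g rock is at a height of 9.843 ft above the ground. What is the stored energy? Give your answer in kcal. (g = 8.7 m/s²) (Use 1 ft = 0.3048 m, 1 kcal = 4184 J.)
Convert to SI: m = 6.0 kg, h = 3.00015 m
PE = mgh = (6.0)(8.7)(3.00015) = 156.608 J = 0.03743 kcal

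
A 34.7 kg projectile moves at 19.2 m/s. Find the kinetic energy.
KE = ½mv² = ½(34.7)(19.2)² = 6396 J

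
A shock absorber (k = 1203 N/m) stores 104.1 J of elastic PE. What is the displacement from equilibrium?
x = √(2·PE/k) = √(2·104.1/1203) = 0.416 m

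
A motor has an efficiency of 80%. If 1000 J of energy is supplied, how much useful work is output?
W_out = η·W_in = 0.8·1000 = 800.0 J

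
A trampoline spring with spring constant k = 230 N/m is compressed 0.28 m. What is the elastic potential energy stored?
PE = ½kx² = ½(230)(0.28)² = 9.016 J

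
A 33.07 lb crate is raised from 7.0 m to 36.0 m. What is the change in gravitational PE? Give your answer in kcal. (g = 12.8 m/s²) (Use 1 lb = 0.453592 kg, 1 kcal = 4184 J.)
Convert to SI: m = 15.0003 kg, Δh = 29.0 m
ΔPE = mgΔh = (15.0003)(12.8)(29.0) = 5568.11 J = 1.331 kcal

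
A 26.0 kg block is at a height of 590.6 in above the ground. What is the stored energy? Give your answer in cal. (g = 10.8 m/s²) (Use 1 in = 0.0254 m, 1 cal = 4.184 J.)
Convert to SI: m = 26.0 kg, h = 15.0012 m
PE = mgh = (26.0)(10.8)(15.0012) = 4212.35 J = 1007 cal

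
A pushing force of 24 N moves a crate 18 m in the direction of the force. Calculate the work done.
W = F·d = (24)(18) = 432.0 J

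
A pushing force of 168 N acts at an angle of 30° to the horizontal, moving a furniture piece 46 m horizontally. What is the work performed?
W = F·d·cosθ = (168)(46)cos(30°) = 6693 J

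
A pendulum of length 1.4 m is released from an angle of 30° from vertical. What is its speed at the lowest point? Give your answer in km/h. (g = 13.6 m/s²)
h = L(1 − cosθ) = 1.4(1 − cos30°) = 0.187564 m
v = √(2gh) = √(2·13.6·0.187564) = 2.25871 m/s = 8.131 km/h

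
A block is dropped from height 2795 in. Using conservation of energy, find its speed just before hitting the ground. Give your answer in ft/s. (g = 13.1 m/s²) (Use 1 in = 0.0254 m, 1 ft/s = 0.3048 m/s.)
Convert to SI: h = 70.993 m
mgh = ½mv² ⇒ v = √(2gh) = √(2·13.1·70.993) = 43.1279 m/s = 141.5 ft/s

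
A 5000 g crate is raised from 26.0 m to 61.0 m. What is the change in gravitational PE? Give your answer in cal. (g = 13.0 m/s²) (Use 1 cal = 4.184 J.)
Convert to SI: m = 5.0 kg, Δh = 35.0 m
ΔPE = mgΔh = (5.0)(13.0)(35.0) = 2275.0 J = 543.7 cal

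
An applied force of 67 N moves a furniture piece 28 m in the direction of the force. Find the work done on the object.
W = F·d = (67)(28) = 1876 J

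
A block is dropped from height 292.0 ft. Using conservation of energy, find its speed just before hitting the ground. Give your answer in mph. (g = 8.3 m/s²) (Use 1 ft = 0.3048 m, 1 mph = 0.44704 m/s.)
Convert to SI: h = 89.0016 m
mgh = ½mv² ⇒ v = √(2gh) = √(2·8.3·89.0016) = 38.4373 m/s = 85.98 mph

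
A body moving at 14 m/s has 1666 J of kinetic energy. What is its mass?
m = 2·KE/v² = 2·1666/(14)² = 17.0 kg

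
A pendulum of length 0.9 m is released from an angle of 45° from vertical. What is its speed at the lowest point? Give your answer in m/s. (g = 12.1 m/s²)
h = L(1 − cosθ) = 0.9(1 − cos45°) = 0.263604 m
v = √(2gh) = √(2·12.1·0.263604) = 2.526 m/s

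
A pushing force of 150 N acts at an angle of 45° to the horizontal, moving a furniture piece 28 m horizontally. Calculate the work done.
W = F·d·cosθ = (150)(28)cos(45°) = 2970 J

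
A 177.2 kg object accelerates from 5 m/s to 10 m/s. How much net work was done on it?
W = ΔKE = ½m(v₂² − v₁²) = ½(177.2)(10² − 5²) = 6645.0 J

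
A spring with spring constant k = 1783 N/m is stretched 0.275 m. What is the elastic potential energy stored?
PE = ½kx² = ½(1783)(0.275)² = 67.42 J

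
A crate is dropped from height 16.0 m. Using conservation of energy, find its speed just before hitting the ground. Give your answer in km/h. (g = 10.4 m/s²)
mgh = ½mv² ⇒ v = √(2gh) = √(2·10.4·16.0) = 18.2428 m/s = 65.67 km/h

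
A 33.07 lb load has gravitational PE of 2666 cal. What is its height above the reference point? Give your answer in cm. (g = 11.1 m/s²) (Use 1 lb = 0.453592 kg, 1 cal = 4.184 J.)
Convert to SI: m = 15.0003 kg, PE = 11154.5 J
h = PE/(mg) = 11154.5/(15.0003·11.1) = 66.993 m = 6699 cm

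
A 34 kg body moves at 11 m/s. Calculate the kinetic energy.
KE = ½mv² = ½(34)(11)² = 2057.0 J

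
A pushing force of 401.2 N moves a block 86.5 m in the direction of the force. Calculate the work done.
W = F·d = (401.2)(86.5) = 34700 J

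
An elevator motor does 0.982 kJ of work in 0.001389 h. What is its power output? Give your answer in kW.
Convert to SI: W = 982.0 J, t = 5.0004 s
P = W/t = 982.0/5.0004 = 196.384 W = 0.1964 kW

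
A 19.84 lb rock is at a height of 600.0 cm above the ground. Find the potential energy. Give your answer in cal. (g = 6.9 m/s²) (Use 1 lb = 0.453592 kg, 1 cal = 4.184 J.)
Convert to SI: m = 8.99927 kg, h = 6.0 m
PE = mgh = (8.99927)(6.9)(6.0) = 372.57 J = 89.05 cal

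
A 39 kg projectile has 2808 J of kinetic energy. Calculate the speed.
v = √(2·KE/m) = √(2·2808/39) = 12.0 m/s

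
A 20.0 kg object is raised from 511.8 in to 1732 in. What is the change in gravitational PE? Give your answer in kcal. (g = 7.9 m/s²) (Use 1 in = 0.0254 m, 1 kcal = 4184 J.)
Convert to SI: m = 20.0 kg, Δh = 30.9931 m
ΔPE = mgΔh = (20.0)(7.9)(30.9931) = 4896.91 J = 1.17 kcal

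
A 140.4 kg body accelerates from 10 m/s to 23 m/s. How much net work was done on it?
W = ΔKE = ½m(v₂² − v₁²) = ½(140.4)(23² − 10²) = 30115.8 J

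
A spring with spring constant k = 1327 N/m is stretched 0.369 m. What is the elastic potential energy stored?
PE = ½kx² = ½(1327)(0.369)² = 90.34 J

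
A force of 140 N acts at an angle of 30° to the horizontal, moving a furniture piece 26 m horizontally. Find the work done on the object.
W = F·d·cosθ = (140)(26)cos(30°) = 3152 J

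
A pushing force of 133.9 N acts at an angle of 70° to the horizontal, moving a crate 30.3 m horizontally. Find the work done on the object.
W = F·d·cosθ = (133.9)(30.3)cos(70°) = 1388 J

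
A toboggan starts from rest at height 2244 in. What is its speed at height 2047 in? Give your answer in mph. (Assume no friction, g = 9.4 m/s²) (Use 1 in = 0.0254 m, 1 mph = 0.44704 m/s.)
Convert to SI: h₁−h₂ = 5.0038 m
mgh₁ = mgh₂ + ½mv² ⇒ v = √(2g(h₁−h₂)) = √(2·9.4·5.0038) = 9.69904 m/s = 21.7 mph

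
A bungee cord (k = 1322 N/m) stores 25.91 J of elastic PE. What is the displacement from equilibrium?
x = √(2·PE/k) = √(2·25.91/1322) = 0.198 m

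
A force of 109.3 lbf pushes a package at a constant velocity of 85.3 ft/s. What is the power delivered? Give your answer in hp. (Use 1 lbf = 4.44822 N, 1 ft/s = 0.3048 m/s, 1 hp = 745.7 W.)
Convert to SI: F = 486.19 N, v = 25.9994 m/s
P = Fv = (486.19)(25.9994) = 12640.7 W = 16.95 hp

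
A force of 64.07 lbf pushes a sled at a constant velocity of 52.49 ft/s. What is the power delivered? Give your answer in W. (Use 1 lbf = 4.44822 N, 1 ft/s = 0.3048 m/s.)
Convert to SI: F = 284.997 N, v = 15.999 m/s
P = Fv = (284.997)(15.999) = 4560 W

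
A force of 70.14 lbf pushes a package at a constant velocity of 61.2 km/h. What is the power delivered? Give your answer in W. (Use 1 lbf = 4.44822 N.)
Convert to SI: F = 311.998 N, v = 17.0 m/s
P = Fv = (311.998)(17.0) = 5304 W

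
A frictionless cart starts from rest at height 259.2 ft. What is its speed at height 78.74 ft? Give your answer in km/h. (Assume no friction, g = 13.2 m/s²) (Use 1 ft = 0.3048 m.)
Convert to SI: h₁−h₂ = 55.0042 m
mgh₁ = mgh₂ + ½mv² ⇒ v = √(2g(h₁−h₂)) = √(2·13.2·55.0042) = 38.1066 m/s = 137.2 km/h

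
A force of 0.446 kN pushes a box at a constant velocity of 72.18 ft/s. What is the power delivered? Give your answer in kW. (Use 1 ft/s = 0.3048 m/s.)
Convert to SI: F = 446.0 N, v = 22.0005 m/s
P = Fv = (446.0)(22.0005) = 9812.21 W = 9.812 kW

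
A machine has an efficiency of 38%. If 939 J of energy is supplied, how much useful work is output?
W_out = η·W_in = 0.38·939 = 356.82 J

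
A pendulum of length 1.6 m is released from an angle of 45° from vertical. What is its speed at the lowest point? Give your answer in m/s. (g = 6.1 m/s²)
h = L(1 − cosθ) = 1.6(1 − cos45°) = 0.468629 m
v = √(2gh) = √(2·6.1·0.468629) = 2.391 m/s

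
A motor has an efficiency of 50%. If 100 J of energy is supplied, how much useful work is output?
W_out = η·W_in = 0.5·100 = 50.0 J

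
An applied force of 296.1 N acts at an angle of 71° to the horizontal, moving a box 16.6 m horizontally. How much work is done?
W = F·d·cosθ = (296.1)(16.6)cos(71°) = 1600 J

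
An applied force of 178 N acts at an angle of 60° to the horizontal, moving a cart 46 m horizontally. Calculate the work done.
W = F·d·cosθ = (178)(46)cos(60°) = 4094 J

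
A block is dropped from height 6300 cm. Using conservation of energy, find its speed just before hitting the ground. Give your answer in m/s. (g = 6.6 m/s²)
Convert to SI: h = 63.0 m
mgh = ½mv² ⇒ v = √(2gh) = √(2·6.6·63.0) = 28.84 m/s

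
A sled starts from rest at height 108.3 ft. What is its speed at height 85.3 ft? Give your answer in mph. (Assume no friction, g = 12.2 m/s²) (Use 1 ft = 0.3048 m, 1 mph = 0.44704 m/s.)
Convert to SI: h₁−h₂ = 7.0104 m
mgh₁ = mgh₂ + ½mv² ⇒ v = √(2g(h₁−h₂)) = √(2·12.2·7.0104) = 13.0788 m/s = 29.26 mph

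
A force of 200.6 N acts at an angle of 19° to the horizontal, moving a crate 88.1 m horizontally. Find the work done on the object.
W = F·d·cosθ = (200.6)(88.1)cos(19°) = 16710 J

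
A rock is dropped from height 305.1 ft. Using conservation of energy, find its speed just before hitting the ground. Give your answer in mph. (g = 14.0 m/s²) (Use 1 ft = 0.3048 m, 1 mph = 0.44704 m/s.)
Convert to SI: h = 92.9945 m
mgh = ½mv² ⇒ v = √(2gh) = √(2·14.0·92.9945) = 51.0279 m/s = 114.1 mph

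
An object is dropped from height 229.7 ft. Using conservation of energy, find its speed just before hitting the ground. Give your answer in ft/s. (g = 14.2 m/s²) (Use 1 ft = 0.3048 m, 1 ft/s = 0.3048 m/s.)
Convert to SI: h = 70.0126 m
mgh = ½mv² ⇒ v = √(2gh) = √(2·14.2·70.0126) = 44.591 m/s = 146.3 ft/s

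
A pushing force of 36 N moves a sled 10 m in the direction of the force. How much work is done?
W = F·d = (36)(10) = 360.0 J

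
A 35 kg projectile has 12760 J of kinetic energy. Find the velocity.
v = √(2·KE/m) = √(2·12760/35) = 27.0 m/s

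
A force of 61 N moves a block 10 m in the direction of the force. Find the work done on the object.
W = F·d = (61)(10) = 610.0 J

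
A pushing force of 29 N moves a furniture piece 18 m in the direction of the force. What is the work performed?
W = F·d = (29)(18) = 522.0 J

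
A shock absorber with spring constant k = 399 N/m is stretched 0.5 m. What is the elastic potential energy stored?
PE = ½kx² = ½(399)(0.5)² = 49.88 J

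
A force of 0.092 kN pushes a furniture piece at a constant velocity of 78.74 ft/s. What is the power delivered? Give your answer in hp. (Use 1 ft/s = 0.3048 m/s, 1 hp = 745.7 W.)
Convert to SI: F = 92.0 N, v = 24.0 m/s
P = Fv = (92.0)(24.0) = 2208.0 W = 2.961 hp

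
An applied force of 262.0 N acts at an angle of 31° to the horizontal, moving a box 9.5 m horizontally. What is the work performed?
W = F·d·cosθ = (262.0)(9.5)cos(31°) = 2133 J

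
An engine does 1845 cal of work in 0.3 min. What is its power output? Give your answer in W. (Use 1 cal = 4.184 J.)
Convert to SI: W = 7719.48 J, t = 18.0 s
P = W/t = 7719.48/18.0 = 428.9 W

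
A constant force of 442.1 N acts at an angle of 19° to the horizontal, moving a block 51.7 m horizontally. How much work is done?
W = F·d·cosθ = (442.1)(51.7)cos(19°) = 21610 J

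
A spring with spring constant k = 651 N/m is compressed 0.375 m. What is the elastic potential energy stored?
PE = ½kx² = ½(651)(0.375)² = 45.77 J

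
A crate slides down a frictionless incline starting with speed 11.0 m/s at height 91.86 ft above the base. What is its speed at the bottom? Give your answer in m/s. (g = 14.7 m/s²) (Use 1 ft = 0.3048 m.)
Convert to SI: v₀ = 11.0 m/s, h = 27.9989 m
½mv₀² + mgh = ½mv² ⇒ v = √(v₀² + 2gh) = √(11.0² + 2·14.7·27.9989) = 30.73 m/s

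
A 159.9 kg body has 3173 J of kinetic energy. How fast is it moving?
v = √(2·KE/m) = √(2·3173/159.9) = 6.3 m/s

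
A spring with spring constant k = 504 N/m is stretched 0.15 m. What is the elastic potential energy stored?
PE = ½kx² = ½(504)(0.15)² = 5.67 J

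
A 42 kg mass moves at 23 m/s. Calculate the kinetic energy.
KE = ½mv² = ½(42)(23)² = 11109.0 J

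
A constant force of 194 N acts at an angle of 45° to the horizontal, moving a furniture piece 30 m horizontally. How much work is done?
W = F·d·cosθ = (194)(30)cos(45°) = 4115 J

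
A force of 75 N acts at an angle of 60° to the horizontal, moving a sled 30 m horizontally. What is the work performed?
W = F·d·cosθ = (75)(30)cos(60°) = 1125 J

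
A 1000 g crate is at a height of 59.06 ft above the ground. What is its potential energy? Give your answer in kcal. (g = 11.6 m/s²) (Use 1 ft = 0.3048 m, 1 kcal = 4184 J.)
Convert to SI: m = 1.0 kg, h = 18.0015 m
PE = mgh = (1.0)(11.6)(18.0015) = 208.817 J = 0.04991 kcal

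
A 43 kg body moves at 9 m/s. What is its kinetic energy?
KE = ½mv² = ½(43)(9)² = 1741.5 J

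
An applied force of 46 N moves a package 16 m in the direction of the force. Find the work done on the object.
W = F·d = (46)(16) = 736.0 J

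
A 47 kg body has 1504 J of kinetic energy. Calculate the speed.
v = √(2·KE/m) = √(2·1504/47) = 8.0 m/s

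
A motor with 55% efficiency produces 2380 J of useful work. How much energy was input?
W_in = W_out/η = 2380/0.55 = 4327 J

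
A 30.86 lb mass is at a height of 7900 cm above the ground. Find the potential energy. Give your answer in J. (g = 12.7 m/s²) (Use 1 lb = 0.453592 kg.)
Convert to SI: m = 13.9978 kg, h = 79.0 m
PE = mgh = (13.9978)(12.7)(79.0) = 14040 J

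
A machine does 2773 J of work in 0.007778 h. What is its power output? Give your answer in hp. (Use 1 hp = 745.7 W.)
Convert to SI: W = 2773.0 J, t = 28.0008 s
P = W/t = 2773.0/28.0008 = 99.0329 W = 0.1328 hp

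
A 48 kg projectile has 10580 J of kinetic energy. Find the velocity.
v = √(2·KE/m) = √(2·10580/48) = 21.0 m/s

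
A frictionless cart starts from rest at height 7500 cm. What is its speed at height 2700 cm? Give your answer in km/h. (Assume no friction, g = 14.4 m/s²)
Convert to SI: h₁−h₂ = 48.0 m
mgh₁ = mgh₂ + ½mv² ⇒ v = √(2g(h₁−h₂)) = √(2·14.4·48.0) = 37.1806 m/s = 133.9 km/h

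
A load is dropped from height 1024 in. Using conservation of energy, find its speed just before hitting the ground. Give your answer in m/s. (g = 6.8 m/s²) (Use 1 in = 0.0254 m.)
Convert to SI: h = 26.0096 m
mgh = ½mv² ⇒ v = √(2gh) = √(2·6.8·26.0096) = 18.81 m/s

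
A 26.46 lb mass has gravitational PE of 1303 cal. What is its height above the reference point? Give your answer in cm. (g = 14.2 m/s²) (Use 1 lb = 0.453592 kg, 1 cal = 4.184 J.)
Convert to SI: m = 12.002 kg, PE = 5451.75 J
h = PE/(mg) = 5451.75/(12.002·14.2) = 31.9884 m = 3199 cm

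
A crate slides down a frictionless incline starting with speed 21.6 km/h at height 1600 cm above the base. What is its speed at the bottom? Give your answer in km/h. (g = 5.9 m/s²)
Convert to SI: v₀ = 6.0 m/s, h = 16.0 m
½mv₀² + mgh = ½mv² ⇒ v = √(v₀² + 2gh) = √(6.0² + 2·5.9·16.0) = 14.9933 m/s = 53.98 km/h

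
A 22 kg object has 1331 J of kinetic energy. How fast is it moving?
v = √(2·KE/m) = √(2·1331/22) = 11.0 m/s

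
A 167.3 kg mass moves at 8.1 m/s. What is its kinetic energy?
KE = ½mv² = ½(167.3)(8.1)² = 5488 J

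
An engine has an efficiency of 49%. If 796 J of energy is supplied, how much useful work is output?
W_out = η·W_in = 0.49·796 = 390.04 J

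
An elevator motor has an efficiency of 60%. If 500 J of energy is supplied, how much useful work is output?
W_out = η·W_in = 0.6·500 = 300.0 J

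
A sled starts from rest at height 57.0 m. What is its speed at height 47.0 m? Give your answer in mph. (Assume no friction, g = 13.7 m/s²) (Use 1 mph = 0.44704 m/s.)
mgh₁ = mgh₂ + ½mv² ⇒ v = √(2g(h₁−h₂)) = √(2·13.7·10.0) = 16.5529 m/s = 37.03 mph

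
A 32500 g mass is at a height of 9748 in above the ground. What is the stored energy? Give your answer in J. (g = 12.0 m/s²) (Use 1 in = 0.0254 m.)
Convert to SI: m = 32.5 kg, h = 247.599 m
PE = mgh = (32.5)(12.0)(247.599) = 96560 J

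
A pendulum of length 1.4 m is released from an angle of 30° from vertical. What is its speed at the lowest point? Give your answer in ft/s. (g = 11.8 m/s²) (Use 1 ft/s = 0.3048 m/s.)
h = L(1 − cosθ) = 1.4(1 − cos30°) = 0.187564 m
v = √(2gh) = √(2·11.8·0.187564) = 2.10393 m/s = 6.903 ft/s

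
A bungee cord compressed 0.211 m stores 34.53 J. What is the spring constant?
k = 2·PE/x² = 2·34.53/(0.211)² = 1551 N/m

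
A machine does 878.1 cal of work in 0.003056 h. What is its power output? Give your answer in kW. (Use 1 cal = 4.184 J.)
Convert to SI: W = 3673.97 J, t = 11.0016 s
P = W/t = 3673.97/11.0016 = 333.949 W = 0.3339 kW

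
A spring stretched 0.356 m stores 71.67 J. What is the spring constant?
k = 2·PE/x² = 2·71.67/(0.356)² = 1131 N/m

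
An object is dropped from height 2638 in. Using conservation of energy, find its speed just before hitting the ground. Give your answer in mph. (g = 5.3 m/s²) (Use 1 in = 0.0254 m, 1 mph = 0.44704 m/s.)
Convert to SI: h = 67.0052 m
mgh = ½mv² ⇒ v = √(2gh) = √(2·5.3·67.0052) = 26.6506 m/s = 59.62 mph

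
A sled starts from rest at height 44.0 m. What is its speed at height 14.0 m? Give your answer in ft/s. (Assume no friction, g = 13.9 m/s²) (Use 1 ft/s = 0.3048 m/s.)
mgh₁ = mgh₂ + ½mv² ⇒ v = √(2g(h₁−h₂)) = √(2·13.9·30.0) = 28.8791 m/s = 94.75 ft/s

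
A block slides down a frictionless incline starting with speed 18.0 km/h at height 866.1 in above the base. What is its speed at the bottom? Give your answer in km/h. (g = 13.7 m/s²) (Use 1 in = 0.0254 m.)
Convert to SI: v₀ = 5.0 m/s, h = 21.9989 m
½mv₀² + mgh = ½mv² ⇒ v = √(v₀² + 2gh) = √(5.0² + 2·13.7·21.9989) = 25.0554 m/s = 90.2 km/h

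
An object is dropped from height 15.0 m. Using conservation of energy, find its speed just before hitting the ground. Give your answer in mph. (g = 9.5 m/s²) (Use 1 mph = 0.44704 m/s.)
mgh = ½mv² ⇒ v = √(2gh) = √(2·9.5·15.0) = 16.8819 m/s = 37.76 mph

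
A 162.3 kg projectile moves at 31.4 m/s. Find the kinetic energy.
KE = ½mv² = ½(162.3)(31.4)² = 80010 J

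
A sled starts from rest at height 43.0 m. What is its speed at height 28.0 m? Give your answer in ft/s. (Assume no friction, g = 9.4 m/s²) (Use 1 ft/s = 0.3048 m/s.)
mgh₁ = mgh₂ + ½mv² ⇒ v = √(2g(h₁−h₂)) = √(2·9.4·15.0) = 16.7929 m/s = 55.09 ft/s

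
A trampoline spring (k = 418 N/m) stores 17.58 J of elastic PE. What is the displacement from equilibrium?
x = √(2·PE/k) = √(2·17.58/418) = 0.29 m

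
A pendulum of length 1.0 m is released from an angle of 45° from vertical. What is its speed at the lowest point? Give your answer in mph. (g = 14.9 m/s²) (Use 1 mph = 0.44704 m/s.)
h = L(1 − cosθ) = 1.0(1 − cos45°) = 0.292893 m
v = √(2gh) = √(2·14.9·0.292893) = 2.95436 m/s = 6.609 mph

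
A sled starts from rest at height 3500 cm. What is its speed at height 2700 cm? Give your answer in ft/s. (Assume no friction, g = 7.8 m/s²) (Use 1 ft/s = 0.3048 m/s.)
Convert to SI: h₁−h₂ = 8.0 m
mgh₁ = mgh₂ + ½mv² ⇒ v = √(2g(h₁−h₂)) = √(2·7.8·8.0) = 11.1714 m/s = 36.65 ft/s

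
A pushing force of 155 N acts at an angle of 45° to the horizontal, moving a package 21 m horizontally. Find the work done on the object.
W = F·d·cosθ = (155)(21)cos(45°) = 2302 J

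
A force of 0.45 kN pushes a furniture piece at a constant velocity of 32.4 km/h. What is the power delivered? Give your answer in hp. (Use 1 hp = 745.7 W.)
Convert to SI: F = 450.0 N, v = 9.0 m/s
P = Fv = (450.0)(9.0) = 4050.0 W = 5.431 hp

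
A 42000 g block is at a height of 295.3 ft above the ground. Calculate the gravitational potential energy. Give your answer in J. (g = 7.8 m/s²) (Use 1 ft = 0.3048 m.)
Convert to SI: m = 42.0 kg, h = 90.0074 m
PE = mgh = (42.0)(7.8)(90.0074) = 29490 J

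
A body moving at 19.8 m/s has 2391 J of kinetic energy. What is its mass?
m = 2·KE/v² = 2·2391/(19.8)² = 12.2 kg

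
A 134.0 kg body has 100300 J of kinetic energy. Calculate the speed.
v = √(2·KE/m) = √(2·100300/134.0) = 38.69 m/s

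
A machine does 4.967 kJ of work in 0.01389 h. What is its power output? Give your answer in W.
Convert to SI: W = 4967.0 J, t = 50.004 s
P = W/t = 4967.0/50.004 = 99.33 W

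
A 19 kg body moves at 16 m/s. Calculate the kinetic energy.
KE = ½mv² = ½(19)(16)² = 2432.0 J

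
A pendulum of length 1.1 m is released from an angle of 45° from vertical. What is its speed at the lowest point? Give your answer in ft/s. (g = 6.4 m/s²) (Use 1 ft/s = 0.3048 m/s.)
h = L(1 − cosθ) = 1.1(1 − cos45°) = 0.322183 m
v = √(2gh) = √(2·6.4·0.322183) = 2.03075 m/s = 6.663 ft/s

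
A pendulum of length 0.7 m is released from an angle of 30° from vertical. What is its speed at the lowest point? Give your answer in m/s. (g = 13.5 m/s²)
h = L(1 − cosθ) = 0.7(1 − cos30°) = 0.0937822 m
v = √(2gh) = √(2·13.5·0.0937822) = 1.591 m/s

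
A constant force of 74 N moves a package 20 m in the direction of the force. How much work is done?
W = F·d = (74)(20) = 1480 J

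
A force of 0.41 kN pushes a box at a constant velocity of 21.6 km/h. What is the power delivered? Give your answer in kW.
Convert to SI: F = 410.0 N, v = 6.0 m/s
P = Fv = (410.0)(6.0) = 2460.0 W = 2.46 kW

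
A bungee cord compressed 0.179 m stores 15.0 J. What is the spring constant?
k = 2·PE/x² = 2·15.0/(0.179)² = 936.3 N/m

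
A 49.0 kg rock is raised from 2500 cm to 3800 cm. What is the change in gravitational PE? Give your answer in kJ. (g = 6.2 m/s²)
Convert to SI: m = 49.0 kg, Δh = 13.0 m
ΔPE = mgΔh = (49.0)(6.2)(13.0) = 3949.4 J = 3.949 kJ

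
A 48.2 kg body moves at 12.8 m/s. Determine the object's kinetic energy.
KE = ½mv² = ½(48.2)(12.8)² = 3949 J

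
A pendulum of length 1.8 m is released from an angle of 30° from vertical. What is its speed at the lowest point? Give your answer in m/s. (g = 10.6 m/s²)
h = L(1 − cosθ) = 1.8(1 − cos30°) = 0.241154 m
v = √(2gh) = √(2·10.6·0.241154) = 2.261 m/s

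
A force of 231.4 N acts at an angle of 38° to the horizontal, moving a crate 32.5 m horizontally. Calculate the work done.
W = F·d·cosθ = (231.4)(32.5)cos(38°) = 5926 J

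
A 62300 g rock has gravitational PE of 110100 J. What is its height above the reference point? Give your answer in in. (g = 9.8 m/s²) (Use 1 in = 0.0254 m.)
Convert to SI: m = 62.3 kg, PE = 110100 J
h = PE/(mg) = 110100/(62.3·9.8) = 180.332 m = 7100 in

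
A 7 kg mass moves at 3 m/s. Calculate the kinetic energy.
KE = ½mv² = ½(7)(3)² = 31.5 J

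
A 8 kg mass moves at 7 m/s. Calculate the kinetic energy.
KE = ½mv² = ½(8)(7)² = 196.0 J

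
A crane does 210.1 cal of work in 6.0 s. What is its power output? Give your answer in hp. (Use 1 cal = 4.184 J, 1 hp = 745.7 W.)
Convert to SI: W = 879.058 J, t = 6.0 s
P = W/t = 879.058/6.0 = 146.51 W = 0.1965 hp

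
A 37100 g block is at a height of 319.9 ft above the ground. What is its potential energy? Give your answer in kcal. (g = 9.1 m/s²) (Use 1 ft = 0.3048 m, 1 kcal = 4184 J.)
Convert to SI: m = 37.1 kg, h = 97.5055 m
PE = mgh = (37.1)(9.1)(97.5055) = 32918.8 J = 7.868 kcal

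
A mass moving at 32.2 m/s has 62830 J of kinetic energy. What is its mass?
m = 2·KE/v² = 2·62830/(32.2)² = 121.2 kg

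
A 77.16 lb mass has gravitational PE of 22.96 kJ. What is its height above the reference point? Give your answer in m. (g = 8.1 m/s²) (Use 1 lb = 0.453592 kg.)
Convert to SI: m = 34.9992 kg, PE = 22960.0 J
h = PE/(mg) = 22960.0/(34.9992·8.1) = 80.99 m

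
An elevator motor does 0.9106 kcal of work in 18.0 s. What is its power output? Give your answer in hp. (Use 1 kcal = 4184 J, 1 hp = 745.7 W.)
Convert to SI: W = 3809.95 J, t = 18.0 s
P = W/t = 3809.95/18.0 = 211.664 W = 0.2838 hp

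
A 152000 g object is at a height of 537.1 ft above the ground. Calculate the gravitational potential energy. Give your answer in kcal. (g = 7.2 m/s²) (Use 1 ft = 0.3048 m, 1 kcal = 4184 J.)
Convert to SI: m = 152.0 kg, h = 163.708 m
PE = mgh = (152.0)(7.2)(163.708) = 179162 J = 42.82 kcal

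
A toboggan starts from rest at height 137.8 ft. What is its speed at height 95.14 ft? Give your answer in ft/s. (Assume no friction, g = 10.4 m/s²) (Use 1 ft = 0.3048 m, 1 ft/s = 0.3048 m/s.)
Convert to SI: h₁−h₂ = 13.0028 m
mgh₁ = mgh₂ + ½mv² ⇒ v = √(2g(h₁−h₂)) = √(2·10.4·13.0028) = 16.4456 m/s = 53.96 ft/s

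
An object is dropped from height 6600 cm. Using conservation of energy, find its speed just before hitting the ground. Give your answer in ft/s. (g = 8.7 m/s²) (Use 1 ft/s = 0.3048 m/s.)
Convert to SI: h = 66.0 m
mgh = ½mv² ⇒ v = √(2gh) = √(2·8.7·66.0) = 33.8881 m/s = 111.2 ft/s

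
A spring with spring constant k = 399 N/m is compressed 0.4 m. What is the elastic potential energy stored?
PE = ½kx² = ½(399)(0.4)² = 31.92 J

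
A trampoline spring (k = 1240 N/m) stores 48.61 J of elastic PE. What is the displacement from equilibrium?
x = √(2·PE/k) = √(2·48.61/1240) = 0.28 m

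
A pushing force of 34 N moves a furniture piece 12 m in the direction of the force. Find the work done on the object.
W = F·d = (34)(12) = 408.0 J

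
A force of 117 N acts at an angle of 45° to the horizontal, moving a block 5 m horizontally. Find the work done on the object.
W = F·d·cosθ = (117)(5)cos(45°) = 413.7 J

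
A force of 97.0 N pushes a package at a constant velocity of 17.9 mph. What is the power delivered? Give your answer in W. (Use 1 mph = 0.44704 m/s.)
Convert to SI: F = 97.0 N, v = 8.00202 m/s
P = Fv = (97.0)(8.00202) = 776.2 W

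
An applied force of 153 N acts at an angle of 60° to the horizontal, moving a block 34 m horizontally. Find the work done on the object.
W = F·d·cosθ = (153)(34)cos(60°) = 2601 J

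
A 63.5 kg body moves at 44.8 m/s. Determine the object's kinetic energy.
KE = ½mv² = ½(63.5)(44.8)² = 63720 J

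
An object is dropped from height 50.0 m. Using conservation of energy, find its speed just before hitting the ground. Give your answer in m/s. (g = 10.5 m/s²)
mgh = ½mv² ⇒ v = √(2gh) = √(2·10.5·50.0) = 32.4 m/s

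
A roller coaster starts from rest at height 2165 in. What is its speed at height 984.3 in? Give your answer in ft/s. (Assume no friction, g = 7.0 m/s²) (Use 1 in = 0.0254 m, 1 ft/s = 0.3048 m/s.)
Convert to SI: h₁−h₂ = 29.9898 m
mgh₁ = mgh₂ + ½mv² ⇒ v = √(2g(h₁−h₂)) = √(2·7.0·29.9898) = 20.4904 m/s = 67.23 ft/s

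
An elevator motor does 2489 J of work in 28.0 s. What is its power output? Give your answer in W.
P = W/t = 2489.0/28.0 = 88.89 W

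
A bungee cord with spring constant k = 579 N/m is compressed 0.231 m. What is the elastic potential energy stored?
PE = ½kx² = ½(579)(0.231)² = 15.45 J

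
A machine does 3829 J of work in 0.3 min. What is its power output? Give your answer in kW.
Convert to SI: W = 3829.0 J, t = 18.0 s
P = W/t = 3829.0/18.0 = 212.722 W = 0.2127 kW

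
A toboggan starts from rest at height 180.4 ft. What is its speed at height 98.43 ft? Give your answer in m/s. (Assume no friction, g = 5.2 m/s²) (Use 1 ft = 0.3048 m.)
Convert to SI: h₁−h₂ = 24.9845 m
mgh₁ = mgh₂ + ½mv² ⇒ v = √(2g(h₁−h₂)) = √(2·5.2·24.9845) = 16.12 m/s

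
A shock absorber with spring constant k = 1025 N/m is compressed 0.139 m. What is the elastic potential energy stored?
PE = ½kx² = ½(1025)(0.139)² = 9.902 J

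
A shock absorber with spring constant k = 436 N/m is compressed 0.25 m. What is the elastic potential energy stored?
PE = ½kx² = ½(436)(0.25)² = 13.63 J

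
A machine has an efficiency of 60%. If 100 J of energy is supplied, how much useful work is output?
W_out = η·W_in = 0.6·100 = 60.0 J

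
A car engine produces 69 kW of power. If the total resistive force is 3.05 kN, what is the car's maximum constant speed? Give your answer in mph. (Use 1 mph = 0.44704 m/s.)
Convert to SI: F = 3050.0 N
P = Fv ⇒ v = P/F = 69000 W/3050.0 N = 22.623 m/s = 50.61 mph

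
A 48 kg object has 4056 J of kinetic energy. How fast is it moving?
v = √(2·KE/m) = √(2·4056/48) = 13.0 m/s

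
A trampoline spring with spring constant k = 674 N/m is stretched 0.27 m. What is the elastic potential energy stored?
PE = ½kx² = ½(674)(0.27)² = 24.57 J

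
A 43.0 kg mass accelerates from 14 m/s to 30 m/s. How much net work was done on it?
W = ΔKE = ½m(v₂² − v₁²) = ½(43.0)(30² − 14²) = 15136.0 J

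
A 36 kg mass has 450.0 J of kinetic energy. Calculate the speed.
v = √(2·KE/m) = √(2·450.0/36) = 5.0 m/s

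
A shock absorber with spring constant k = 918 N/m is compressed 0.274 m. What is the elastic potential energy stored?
PE = ½kx² = ½(918)(0.274)² = 34.46 J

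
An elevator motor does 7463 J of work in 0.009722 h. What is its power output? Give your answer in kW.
Convert to SI: W = 7463.0 J, t = 34.9992 s
P = W/t = 7463.0/34.9992 = 213.233 W = 0.2132 kW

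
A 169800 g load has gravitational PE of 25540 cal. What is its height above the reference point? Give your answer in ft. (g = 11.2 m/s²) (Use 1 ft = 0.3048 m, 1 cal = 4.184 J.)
Convert to SI: m = 169.8 kg, PE = 106859 J
h = PE/(mg) = 106859/(169.8·11.2) = 56.1897 m = 184.3 ft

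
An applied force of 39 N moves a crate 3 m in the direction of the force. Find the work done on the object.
W = F·d = (39)(3) = 117.0 J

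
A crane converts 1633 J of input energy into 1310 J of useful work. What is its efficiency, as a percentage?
η = W_out/W_in = 1310/1633 = 80.22%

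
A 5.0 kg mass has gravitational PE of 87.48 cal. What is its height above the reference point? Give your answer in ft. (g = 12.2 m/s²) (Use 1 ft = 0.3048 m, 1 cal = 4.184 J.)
Convert to SI: m = 5.0 kg, PE = 366.016 J
h = PE/(mg) = 366.016/(5.0·12.2) = 6.00027 m = 19.69 ft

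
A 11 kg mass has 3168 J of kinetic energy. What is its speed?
v = √(2·KE/m) = √(2·3168/11) = 24.0 m/s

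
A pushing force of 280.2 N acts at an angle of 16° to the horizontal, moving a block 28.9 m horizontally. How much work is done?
W = F·d·cosθ = (280.2)(28.9)cos(16°) = 7784 J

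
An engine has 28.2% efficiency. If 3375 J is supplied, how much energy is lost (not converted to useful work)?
W_lost = W_in(1 − η) = 3375·(1 − 0.282) = 2423 J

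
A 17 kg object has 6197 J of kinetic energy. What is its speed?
v = √(2·KE/m) = √(2·6197/17) = 27.0 m/s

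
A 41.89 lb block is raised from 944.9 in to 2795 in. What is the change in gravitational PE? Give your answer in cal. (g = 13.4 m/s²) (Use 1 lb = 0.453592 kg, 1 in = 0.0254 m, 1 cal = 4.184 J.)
Convert to SI: m = 19.001 kg, Δh = 46.9925 m
ΔPE = mgΔh = (19.001)(13.4)(46.9925) = 11964.9 J = 2860 cal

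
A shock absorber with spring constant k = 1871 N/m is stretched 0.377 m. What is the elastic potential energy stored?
PE = ½kx² = ½(1871)(0.377)² = 133.0 J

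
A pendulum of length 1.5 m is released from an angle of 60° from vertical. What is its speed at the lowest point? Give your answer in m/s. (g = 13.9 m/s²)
h = L(1 − cosθ) = 1.5(1 − cos60°) = 0.75 m
v = √(2gh) = √(2·13.9·0.75) = 4.566 m/s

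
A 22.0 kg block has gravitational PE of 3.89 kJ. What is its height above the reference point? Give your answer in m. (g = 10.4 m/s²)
Convert to SI: m = 22.0 kg, PE = 3890.0 J
h = PE/(mg) = 3890.0/(22.0·10.4) = 17.0 m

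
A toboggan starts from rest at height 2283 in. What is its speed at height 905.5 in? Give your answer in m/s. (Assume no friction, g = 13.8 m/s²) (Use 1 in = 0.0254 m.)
Convert to SI: h₁−h₂ = 34.9885 m
mgh₁ = mgh₂ + ½mv² ⇒ v = √(2g(h₁−h₂)) = √(2·13.8·34.9885) = 31.08 m/s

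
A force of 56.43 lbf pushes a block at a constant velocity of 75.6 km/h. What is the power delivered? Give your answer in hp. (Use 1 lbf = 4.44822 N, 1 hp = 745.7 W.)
Convert to SI: F = 251.013 N, v = 21.0 m/s
P = Fv = (251.013)(21.0) = 5271.27 W = 7.069 hp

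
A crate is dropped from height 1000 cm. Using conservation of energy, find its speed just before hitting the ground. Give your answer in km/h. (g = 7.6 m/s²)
Convert to SI: h = 10.0 m
mgh = ½mv² ⇒ v = √(2gh) = √(2·7.6·10.0) = 12.3288 m/s = 44.38 km/h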